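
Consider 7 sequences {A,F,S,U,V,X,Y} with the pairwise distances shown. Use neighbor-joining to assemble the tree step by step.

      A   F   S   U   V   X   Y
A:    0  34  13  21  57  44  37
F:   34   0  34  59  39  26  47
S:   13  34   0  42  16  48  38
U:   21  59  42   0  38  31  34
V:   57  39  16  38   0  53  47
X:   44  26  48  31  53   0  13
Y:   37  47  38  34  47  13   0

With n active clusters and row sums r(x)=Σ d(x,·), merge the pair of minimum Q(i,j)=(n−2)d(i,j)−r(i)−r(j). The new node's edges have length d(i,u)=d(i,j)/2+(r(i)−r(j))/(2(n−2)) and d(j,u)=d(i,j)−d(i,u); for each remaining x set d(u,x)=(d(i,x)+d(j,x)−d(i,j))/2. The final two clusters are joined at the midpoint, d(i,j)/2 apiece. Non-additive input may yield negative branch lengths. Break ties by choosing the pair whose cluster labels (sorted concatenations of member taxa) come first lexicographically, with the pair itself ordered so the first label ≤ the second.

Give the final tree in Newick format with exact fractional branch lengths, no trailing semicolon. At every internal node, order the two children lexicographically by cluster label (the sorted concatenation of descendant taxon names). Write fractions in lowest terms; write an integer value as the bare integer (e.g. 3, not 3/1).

step 1: merge (X,Y) at d=13, Q=-366; branch lengths X→32/5, Y→33/5; new cluster XY
  updated: d(A,XY)=34, d(F,XY)=30, d(S,XY)=73/2, d(U,XY)=26, d(V,XY)=87/2
step 2: merge (S,V) at d=16, Q=-271; branch lengths S→3/2, V→29/2; new cluster SV
  updated: d(A,SV)=27, d(F,SV)=57/2, d(SV,U)=32, d(SV,XY)=32
step 3: merge (A,U) at d=21, Q=-191; branch lengths A→41/6, U→85/6; new cluster AU
  updated: d(AU,F)=36, d(AU,SV)=19, d(AU,XY)=39/2
step 4: merge (AU,XY) at d=39/2, Q=-117; branch lengths AU→8, XY→23/2; new cluster AUXY
  updated: d(AUXY,F)=93/4, d(AUXY,SV)=63/4
step 5: merge (AUXY,F) at d=93/4, Q=-135/2; branch lengths AUXY→21/4, F→18; new cluster AFUXY
  updated: d(AFUXY,SV)=21/2
step 6: merge (AFUXY,SV) at d=21/2; branch lengths AFUXY→21/4, SV→21/4; new cluster AFSUVXY
final tree: ((((A:41/6,U:85/6):8,(X:32/5,Y:33/5):23/2):21/4,F:18):21/4,(S:3/2,V:29/2):21/4)
total length: 413/4

((((A:41/6,U:85/6):8,(X:32/5,Y:33/5):23/2):21/4,F:18):21/4,(S:3/2,V:29/2):21/4)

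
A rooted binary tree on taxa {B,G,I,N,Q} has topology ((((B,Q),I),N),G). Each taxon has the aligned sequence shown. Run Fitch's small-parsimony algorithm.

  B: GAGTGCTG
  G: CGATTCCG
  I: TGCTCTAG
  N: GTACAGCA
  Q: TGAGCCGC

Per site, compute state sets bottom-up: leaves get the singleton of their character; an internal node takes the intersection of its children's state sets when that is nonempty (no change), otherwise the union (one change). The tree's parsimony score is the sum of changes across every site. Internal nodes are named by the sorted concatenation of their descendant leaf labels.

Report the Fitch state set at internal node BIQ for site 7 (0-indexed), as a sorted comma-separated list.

[col 0] BQ: children B:{G}, Q:{T} ∪→ {G,T}; cost 1
[col 0] BIQ: children BQ:{G,T}, I:{T} ∩→ {T}; cost 0
[col 0] BINQ: children BIQ:{T}, N:{G} ∪→ {G,T}; cost 1
[col 0] BGINQ: children BINQ:{G,T}, G:{C} ∪→ {C,G,T}; cost 1
[col 1] BQ: children B:{A}, Q:{G} ∪→ {A,G}; cost 1
[col 1] BIQ: children BQ:{A,G}, I:{G} ∩→ {G}; cost 0
[col 1] BINQ: children BIQ:{G}, N:{T} ∪→ {G,T}; cost 1
[col 1] BGINQ: children BINQ:{G,T}, G:{G} ∩→ {G}; cost 0
[col 2] BQ: children B:{G}, Q:{A} ∪→ {A,G}; cost 1
[col 2] BIQ: children BQ:{A,G}, I:{C} ∪→ {A,C,G}; cost 1
[col 2] BINQ: children BIQ:{A,C,G}, N:{A} ∩→ {A}; cost 0
[col 2] BGINQ: children BINQ:{A}, G:{A} ∩→ {A}; cost 0
[col 3] BQ: children B:{T}, Q:{G} ∪→ {G,T}; cost 1
[col 3] BIQ: children BQ:{G,T}, I:{T} ∩→ {T}; cost 0
[col 3] BINQ: children BIQ:{T}, N:{C} ∪→ {C,T}; cost 1
[col 3] BGINQ: children BINQ:{C,T}, G:{T} ∩→ {T}; cost 0
[col 4] BQ: children B:{G}, Q:{C} ∪→ {C,G}; cost 1
[col 4] BIQ: children BQ:{C,G}, I:{C} ∩→ {C}; cost 0
[col 4] BINQ: children BIQ:{C}, N:{A} ∪→ {A,C}; cost 1
[col 4] BGINQ: children BINQ:{A,C}, G:{T} ∪→ {A,C,T}; cost 1
[col 5] BQ: children B:{C}, Q:{C} ∩→ {C}; cost 0
[col 5] BIQ: children BQ:{C}, I:{T} ∪→ {C,T}; cost 1
[col 5] BINQ: children BIQ:{C,T}, N:{G} ∪→ {C,G,T}; cost 1
[col 5] BGINQ: children BINQ:{C,G,T}, G:{C} ∩→ {C}; cost 0
[col 6] BQ: children B:{T}, Q:{G} ∪→ {G,T}; cost 1
[col 6] BIQ: children BQ:{G,T}, I:{A} ∪→ {A,G,T}; cost 1
[col 6] BINQ: children BIQ:{A,G,T}, N:{C} ∪→ {A,C,G,T}; cost 1
[col 6] BGINQ: children BINQ:{A,C,G,T}, G:{C} ∩→ {C}; cost 0
[col 7] BQ: children B:{G}, Q:{C} ∪→ {C,G}; cost 1
[col 7] BIQ: children BQ:{C,G}, I:{G} ∩→ {G}; cost 0
[col 7] BINQ: children BIQ:{G}, N:{A} ∪→ {A,G}; cost 1
[col 7] BGINQ: children BINQ:{A,G}, G:{G} ∩→ {G}; cost 0
per-site changes: [3, 2, 2, 2, 3, 2, 3, 2]; total = 19

G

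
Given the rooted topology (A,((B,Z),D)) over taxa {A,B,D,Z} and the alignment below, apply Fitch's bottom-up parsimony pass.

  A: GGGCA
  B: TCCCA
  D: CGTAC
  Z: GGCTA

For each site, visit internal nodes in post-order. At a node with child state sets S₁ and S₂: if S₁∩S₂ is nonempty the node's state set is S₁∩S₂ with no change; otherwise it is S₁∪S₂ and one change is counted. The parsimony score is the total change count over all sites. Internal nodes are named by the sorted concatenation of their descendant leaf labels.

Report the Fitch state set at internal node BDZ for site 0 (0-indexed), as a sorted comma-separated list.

[col 0] BZ: children B:{T}, Z:{G} ∪→ {G,T}; cost 1
[col 0] BDZ: children BZ:{G,T}, D:{C} ∪→ {C,G,T}; cost 1
[col 0] ABDZ: children A:{G}, BDZ:{C,G,T} ∩→ {G}; cost 0
[col 1] BZ: children B:{C}, Z:{G} ∪→ {C,G}; cost 1
[col 1] BDZ: children BZ:{C,G}, D:{G} ∩→ {G}; cost 0
[col 1] ABDZ: children A:{G}, BDZ:{G} ∩→ {G}; cost 0
[col 2] BZ: children B:{C}, Z:{C} ∩→ {C}; cost 0
[col 2] BDZ: children BZ:{C}, D:{T} ∪→ {C,T}; cost 1
[col 2] ABDZ: children A:{G}, BDZ:{C,T} ∪→ {C,G,T}; cost 1
[col 3] BZ: children B:{C}, Z:{T} ∪→ {C,T}; cost 1
[col 3] BDZ: children BZ:{C,T}, D:{A} ∪→ {A,C,T}; cost 1
[col 3] ABDZ: children A:{C}, BDZ:{A,C,T} ∩→ {C}; cost 0
[col 4] BZ: children B:{A}, Z:{A} ∩→ {A}; cost 0
[col 4] BDZ: children BZ:{A}, D:{C} ∪→ {A,C}; cost 1
[col 4] ABDZ: children A:{A}, BDZ:{A,C} ∩→ {A}; cost 0
per-site changes: [2, 1, 2, 2, 1]; total = 8

C,G,T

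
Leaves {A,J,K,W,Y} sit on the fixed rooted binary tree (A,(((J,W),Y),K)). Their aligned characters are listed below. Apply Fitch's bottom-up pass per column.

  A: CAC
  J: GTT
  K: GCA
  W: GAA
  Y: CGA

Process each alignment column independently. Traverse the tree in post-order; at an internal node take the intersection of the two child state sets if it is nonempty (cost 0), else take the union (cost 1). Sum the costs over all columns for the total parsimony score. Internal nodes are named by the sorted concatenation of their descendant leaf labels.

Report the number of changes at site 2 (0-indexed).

[col 0] JW: children J:{G}, W:{G} ∩→ {G}; cost 0
[col 0] JWY: children JW:{G}, Y:{C} ∪→ {C,G}; cost 1
[col 0] JKWY: children JWY:{C,G}, K:{G} ∩→ {G}; cost 0
[col 0] AJKWY: children A:{C}, JKWY:{G} ∪→ {C,G}; cost 1
[col 1] JW: children J:{T}, W:{A} ∪→ {A,T}; cost 1
[col 1] JWY: children JW:{A,T}, Y:{G} ∪→ {A,G,T}; cost 1
[col 1] JKWY: children JWY:{A,G,T}, K:{C} ∪→ {A,C,G,T}; cost 1
[col 1] AJKWY: children A:{A}, JKWY:{A,C,G,T} ∩→ {A}; cost 0
[col 2] JW: children J:{T}, W:{A} ∪→ {A,T}; cost 1
[col 2] JWY: children JW:{A,T}, Y:{A} ∩→ {A}; cost 0
[col 2] JKWY: children JWY:{A}, K:{A} ∩→ {A}; cost 0
[col 2] AJKWY: children A:{C}, JKWY:{A} ∪→ {A,C}; cost 1
per-site changes: [2, 3, 2]; total = 7

2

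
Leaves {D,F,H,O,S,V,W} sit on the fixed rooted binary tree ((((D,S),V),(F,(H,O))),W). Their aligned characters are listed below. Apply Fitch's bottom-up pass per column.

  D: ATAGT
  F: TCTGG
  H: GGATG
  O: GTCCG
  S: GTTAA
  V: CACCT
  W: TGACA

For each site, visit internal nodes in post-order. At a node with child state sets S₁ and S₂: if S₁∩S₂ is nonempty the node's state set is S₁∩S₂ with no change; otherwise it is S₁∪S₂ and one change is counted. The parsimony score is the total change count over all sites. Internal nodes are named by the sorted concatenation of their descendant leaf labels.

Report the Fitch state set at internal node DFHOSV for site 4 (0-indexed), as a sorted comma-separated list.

G,T

DS@0: {A} ∪ {G} = {A,G} (union, +1)
DSV@0: {A,G} ∪ {C} = {A,C,G} (union, +1)
HO@0: {G} ∩ {G} = {G} (intersection, +0)
FHO@0: {T} ∪ {G} = {G,T} (union, +1)
DFHOSV@0: {A,C,G} ∩ {G,T} = {G} (intersection, +0)
DFHOSVW@0: {G} ∪ {T} = {G,T} (union, +1)
DS@1: {T} ∩ {T} = {T} (intersection, +0)
DSV@1: {T} ∪ {A} = {A,T} (union, +1)
HO@1: {G} ∪ {T} = {G,T} (union, +1)
FHO@1: {C} ∪ {G,T} = {C,G,T} (union, +1)
DFHOSV@1: {A,T} ∩ {C,G,T} = {T} (intersection, +0)
DFHOSVW@1: {T} ∪ {G} = {G,T} (union, +1)
DS@2: {A} ∪ {T} = {A,T} (union, +1)
DSV@2: {A,T} ∪ {C} = {A,C,T} (union, +1)
HO@2: {A} ∪ {C} = {A,C} (union, +1)
FHO@2: {T} ∪ {A,C} = {A,C,T} (union, +1)
DFHOSV@2: {A,C,T} ∩ {A,C,T} = {A,C,T} (intersection, +0)
DFHOSVW@2: {A,C,T} ∩ {A} = {A} (intersection, +0)
DS@3: {G} ∪ {A} = {A,G} (union, +1)
DSV@3: {A,G} ∪ {C} = {A,C,G} (union, +1)
HO@3: {T} ∪ {C} = {C,T} (union, +1)
FHO@3: {G} ∪ {C,T} = {C,G,T} (union, +1)
DFHOSV@3: {A,C,G} ∩ {C,G,T} = {C,G} (intersection, +0)
DFHOSVW@3: {C,G} ∩ {C} = {C} (intersection, +0)
DS@4: {T} ∪ {A} = {A,T} (union, +1)
DSV@4: {A,T} ∩ {T} = {T} (intersection, +0)
HO@4: {G} ∩ {G} = {G} (intersection, +0)
FHO@4: {G} ∩ {G} = {G} (intersection, +0)
DFHOSV@4: {T} ∪ {G} = {G,T} (union, +1)
DFHOSVW@4: {G,T} ∪ {A} = {A,G,T} (union, +1)
per-site changes: [4, 4, 4, 4, 3]; total = 19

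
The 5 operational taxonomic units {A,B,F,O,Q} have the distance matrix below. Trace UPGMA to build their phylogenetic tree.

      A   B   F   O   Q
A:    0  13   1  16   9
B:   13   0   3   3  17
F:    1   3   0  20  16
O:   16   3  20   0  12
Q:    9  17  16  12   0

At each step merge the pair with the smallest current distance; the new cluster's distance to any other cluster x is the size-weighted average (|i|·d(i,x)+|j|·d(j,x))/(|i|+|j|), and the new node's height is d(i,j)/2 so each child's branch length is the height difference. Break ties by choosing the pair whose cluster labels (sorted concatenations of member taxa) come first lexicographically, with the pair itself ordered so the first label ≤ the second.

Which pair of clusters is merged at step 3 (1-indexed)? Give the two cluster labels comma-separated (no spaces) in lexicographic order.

AF,Q

1. join A+F (d=1) ⇒ AF; edges |A|=1/2, |F|=1/2
  updated: d(AF,B)=8, d(AF,O)=18, d(AF,Q)=25/2
2. join B+O (d=3) ⇒ BO; edges |B|=3/2, |O|=3/2
  updated: d(AF,BO)=13, d(BO,Q)=29/2
3. join AF+Q (d=25/2) ⇒ AFQ; edges |AF|=23/4, |Q|=25/4
  updated: d(AFQ,BO)=27/2
4. join AFQ+BO (d=27/2) ⇒ ABFOQ; edges |AFQ|=1/2, |BO|=21/4
final tree: (((A:1/2,F:1/2):23/4,Q:25/4):1/2,(B:3/2,O:3/2):21/4)
total length: 87/4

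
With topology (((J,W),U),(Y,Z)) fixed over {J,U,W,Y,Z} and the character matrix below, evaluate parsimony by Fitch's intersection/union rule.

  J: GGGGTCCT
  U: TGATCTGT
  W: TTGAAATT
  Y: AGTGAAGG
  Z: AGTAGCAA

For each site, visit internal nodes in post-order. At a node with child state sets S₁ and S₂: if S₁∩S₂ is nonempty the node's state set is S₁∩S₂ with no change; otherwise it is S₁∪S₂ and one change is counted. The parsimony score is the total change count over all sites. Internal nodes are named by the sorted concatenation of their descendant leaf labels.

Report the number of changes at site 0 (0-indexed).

2

JW@0: {G} ∪ {T} = {G,T} (union, +1)
JUW@0: {G,T} ∩ {T} = {T} (intersection, +0)
YZ@0: {A} ∩ {A} = {A} (intersection, +0)
JUWYZ@0: {T} ∪ {A} = {A,T} (union, +1)
JW@1: {G} ∪ {T} = {G,T} (union, +1)
JUW@1: {G,T} ∩ {G} = {G} (intersection, +0)
YZ@1: {G} ∩ {G} = {G} (intersection, +0)
JUWYZ@1: {G} ∩ {G} = {G} (intersection, +0)
JW@2: {G} ∩ {G} = {G} (intersection, +0)
JUW@2: {G} ∪ {A} = {A,G} (union, +1)
YZ@2: {T} ∩ {T} = {T} (intersection, +0)
JUWYZ@2: {A,G} ∪ {T} = {A,G,T} (union, +1)
JW@3: {G} ∪ {A} = {A,G} (union, +1)
JUW@3: {A,G} ∪ {T} = {A,G,T} (union, +1)
YZ@3: {G} ∪ {A} = {A,G} (union, +1)
JUWYZ@3: {A,G,T} ∩ {A,G} = {A,G} (intersection, +0)
JW@4: {T} ∪ {A} = {A,T} (union, +1)
JUW@4: {A,T} ∪ {C} = {A,C,T} (union, +1)
YZ@4: {A} ∪ {G} = {A,G} (union, +1)
JUWYZ@4: {A,C,T} ∩ {A,G} = {A} (intersection, +0)
JW@5: {C} ∪ {A} = {A,C} (union, +1)
JUW@5: {A,C} ∪ {T} = {A,C,T} (union, +1)
YZ@5: {A} ∪ {C} = {A,C} (union, +1)
JUWYZ@5: {A,C,T} ∩ {A,C} = {A,C} (intersection, +0)
JW@6: {C} ∪ {T} = {C,T} (union, +1)
JUW@6: {C,T} ∪ {G} = {C,G,T} (union, +1)
YZ@6: {G} ∪ {A} = {A,G} (union, +1)
JUWYZ@6: {C,G,T} ∩ {A,G} = {G} (intersection, +0)
JW@7: {T} ∩ {T} = {T} (intersection, +0)
JUW@7: {T} ∩ {T} = {T} (intersection, +0)
YZ@7: {G} ∪ {A} = {A,G} (union, +1)
JUWYZ@7: {T} ∪ {A,G} = {A,G,T} (union, +1)
per-site changes: [2, 1, 2, 3, 3, 3, 3, 2]; total = 19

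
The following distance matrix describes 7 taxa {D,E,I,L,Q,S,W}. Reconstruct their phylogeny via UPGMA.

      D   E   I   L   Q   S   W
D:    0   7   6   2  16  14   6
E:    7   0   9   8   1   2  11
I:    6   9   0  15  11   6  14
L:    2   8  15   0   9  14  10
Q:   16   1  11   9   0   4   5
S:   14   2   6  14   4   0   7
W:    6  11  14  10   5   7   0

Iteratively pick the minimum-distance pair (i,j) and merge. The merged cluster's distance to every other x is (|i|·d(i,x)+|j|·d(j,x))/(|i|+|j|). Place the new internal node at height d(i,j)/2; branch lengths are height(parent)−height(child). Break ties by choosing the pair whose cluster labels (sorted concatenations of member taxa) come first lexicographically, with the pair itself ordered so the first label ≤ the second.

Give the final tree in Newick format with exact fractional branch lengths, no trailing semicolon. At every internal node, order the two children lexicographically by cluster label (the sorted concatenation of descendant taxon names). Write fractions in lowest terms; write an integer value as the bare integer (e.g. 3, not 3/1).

((D:1,L:1):17/4,((((E:1/2,Q:1/2):1,S:3/2):7/3,W:23/6):7/6,I:5):1/4)

step 1: merge (E,Q) at d=1; branch lengths E→1/2, Q→1/2; new cluster EQ
  updated: d(D,EQ)=23/2, d(EQ,I)=10, d(EQ,L)=17/2, d(EQ,S)=3, d(EQ,W)=8
step 2: merge (D,L) at d=2; branch lengths D→1, L→1; new cluster DL
  updated: d(DL,EQ)=10, d(DL,I)=21/2, d(DL,S)=14, d(DL,W)=8
step 3: merge (EQ,S) at d=3; branch lengths EQ→1, S→3/2; new cluster EQS
  updated: d(DL,EQS)=34/3, d(EQS,I)=26/3, d(EQS,W)=23/3
step 4: merge (EQS,W) at d=23/3; branch lengths EQS→7/3, W→23/6; new cluster EQSW
  updated: d(DL,EQSW)=21/2, d(EQSW,I)=10
step 5: merge (EQSW,I) at d=10; branch lengths EQSW→7/6, I→5; new cluster EIQSW
  updated: d(DL,EIQSW)=21/2
step 6: merge (DL,EIQSW) at d=21/2; branch lengths DL→17/4, EIQSW→1/4; new cluster DEILQSW
final tree: ((D:1,L:1):17/4,((((E:1/2,Q:1/2):1,S:3/2):7/3,W:23/6):7/6,I:5):1/4)
total length: 67/3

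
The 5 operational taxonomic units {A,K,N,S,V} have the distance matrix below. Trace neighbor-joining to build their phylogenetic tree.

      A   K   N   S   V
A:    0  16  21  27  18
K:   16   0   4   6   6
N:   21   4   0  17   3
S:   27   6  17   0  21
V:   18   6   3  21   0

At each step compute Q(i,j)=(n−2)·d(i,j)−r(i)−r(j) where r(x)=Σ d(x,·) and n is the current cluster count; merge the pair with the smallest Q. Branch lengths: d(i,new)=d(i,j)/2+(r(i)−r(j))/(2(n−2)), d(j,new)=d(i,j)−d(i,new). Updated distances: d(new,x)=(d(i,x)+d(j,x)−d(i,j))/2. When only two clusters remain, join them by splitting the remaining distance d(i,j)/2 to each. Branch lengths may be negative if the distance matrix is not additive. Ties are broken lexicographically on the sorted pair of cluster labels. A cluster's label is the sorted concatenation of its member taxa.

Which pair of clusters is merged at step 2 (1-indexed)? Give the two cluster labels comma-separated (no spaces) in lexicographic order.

1. join K+S (d=6, Q=-85) ⇒ KS; edges |K|=-7/2, |S|=19/2
  updated: d(A,KS)=37/2, d(KS,N)=15/2, d(KS,V)=21/2
2. join A+KS (d=37/2, Q=-57) ⇒ AKS; edges |A|=29/2, |KS|=4
  updated: d(AKS,N)=5, d(AKS,V)=5
3. join AKS+N (d=5, Q=-13) ⇒ AKNS; edges |AKS|=7/2, |N|=3/2
  updated: d(AKNS,V)=3/2
4. join AKNS+V (d=3/2) ⇒ AKNSV; edges |AKNS|=3/4, |V|=3/4
final tree: (((A:29/2,(K:-7/2,S:19/2):4):7/2,N:3/2):3/4,V:3/4)
total length: 31

A,KS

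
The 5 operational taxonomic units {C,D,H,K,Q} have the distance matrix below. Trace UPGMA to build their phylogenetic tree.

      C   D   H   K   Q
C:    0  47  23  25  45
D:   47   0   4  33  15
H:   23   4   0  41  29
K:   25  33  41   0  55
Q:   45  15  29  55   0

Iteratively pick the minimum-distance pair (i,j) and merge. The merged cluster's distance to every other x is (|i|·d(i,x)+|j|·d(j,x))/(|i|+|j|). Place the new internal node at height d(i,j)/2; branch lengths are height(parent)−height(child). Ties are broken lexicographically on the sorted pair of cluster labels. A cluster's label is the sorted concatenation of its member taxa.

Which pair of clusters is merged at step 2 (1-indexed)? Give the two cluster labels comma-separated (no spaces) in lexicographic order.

1. join D+H (d=4) ⇒ DH; edges |D|=2, |H|=2
  updated: d(C,DH)=35, d(DH,K)=37, d(DH,Q)=22
2. join DH+Q (d=22) ⇒ DHQ; edges |DH|=9, |Q|=11
  updated: d(C,DHQ)=115/3, d(DHQ,K)=43
3. join C+K (d=25) ⇒ CK; edges |C|=25/2, |K|=25/2
  updated: d(CK,DHQ)=122/3
4. join CK+DHQ (d=122/3) ⇒ CDHKQ; edges |CK|=47/6, |DHQ|=28/3
final tree: ((C:25/2,K:25/2):47/6,((D:2,H:2):9,Q:11):28/3)
total length: 397/6

DH,Q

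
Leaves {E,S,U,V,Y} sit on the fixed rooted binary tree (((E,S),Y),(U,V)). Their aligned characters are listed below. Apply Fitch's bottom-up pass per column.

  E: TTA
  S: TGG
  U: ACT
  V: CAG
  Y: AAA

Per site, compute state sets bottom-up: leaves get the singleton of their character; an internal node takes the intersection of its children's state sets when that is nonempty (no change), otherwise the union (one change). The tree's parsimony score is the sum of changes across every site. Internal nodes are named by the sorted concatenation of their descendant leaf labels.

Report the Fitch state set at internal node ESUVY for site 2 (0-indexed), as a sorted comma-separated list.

A,G,T

site 0, node ES: E={T} ∩ S={T} → {T} (+0)
site 0, node ESY: ES={T} ∪ Y={A} → {A,T} (+1)
site 0, node UV: U={A} ∪ V={C} → {A,C} (+1)
site 0, node ESUVY: ESY={A,T} ∩ UV={A,C} → {A} (+0)
site 1, node ES: E={T} ∪ S={G} → {G,T} (+1)
site 1, node ESY: ES={G,T} ∪ Y={A} → {A,G,T} (+1)
site 1, node UV: U={C} ∪ V={A} → {A,C} (+1)
site 1, node ESUVY: ESY={A,G,T} ∩ UV={A,C} → {A} (+0)
site 2, node ES: E={A} ∪ S={G} → {A,G} (+1)
site 2, node ESY: ES={A,G} ∩ Y={A} → {A} (+0)
site 2, node UV: U={T} ∪ V={G} → {G,T} (+1)
site 2, node ESUVY: ESY={A} ∪ UV={G,T} → {A,G,T} (+1)
per-site changes: [2, 3, 3]; total = 8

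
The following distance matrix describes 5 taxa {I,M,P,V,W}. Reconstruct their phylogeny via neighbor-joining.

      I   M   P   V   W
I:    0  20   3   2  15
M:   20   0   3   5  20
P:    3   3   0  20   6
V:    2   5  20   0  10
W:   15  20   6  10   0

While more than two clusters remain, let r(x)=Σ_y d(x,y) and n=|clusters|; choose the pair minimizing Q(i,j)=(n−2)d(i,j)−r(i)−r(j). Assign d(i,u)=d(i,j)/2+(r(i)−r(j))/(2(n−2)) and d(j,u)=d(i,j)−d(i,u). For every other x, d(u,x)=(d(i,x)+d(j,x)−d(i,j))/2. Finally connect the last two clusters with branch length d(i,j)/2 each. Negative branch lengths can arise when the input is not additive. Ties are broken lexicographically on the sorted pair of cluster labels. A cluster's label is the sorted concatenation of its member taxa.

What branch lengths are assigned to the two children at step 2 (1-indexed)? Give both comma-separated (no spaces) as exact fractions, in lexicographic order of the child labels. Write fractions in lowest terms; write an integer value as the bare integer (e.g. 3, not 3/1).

19/4,27/4

iteration 1: select I,V (d=2, Q=-71); attach at lengths (3/2, 1/2); label the merged cluster IV
  updated: d(IV,M)=23/2, d(IV,P)=21/2, d(IV,W)=23/2
iteration 2: select IV,W (d=23/2, Q=-48); attach at lengths (19/4, 27/4); label the merged cluster IVW
  updated: d(IVW,M)=10, d(IVW,P)=5/2
iteration 3: select IVW,M (d=10, Q=-31/2); attach at lengths (19/4, 21/4); label the merged cluster IMVW
  updated: d(IMVW,P)=-9/4
iteration 4: select IMVW,P (d=-9/4); attach at lengths (-9/8, -9/8); label the merged cluster IMPVW
final tree: ((((I:3/2,V:1/2):19/4,W:27/4):19/4,M:21/4):-9/8,P:-9/8)
total length: 85/4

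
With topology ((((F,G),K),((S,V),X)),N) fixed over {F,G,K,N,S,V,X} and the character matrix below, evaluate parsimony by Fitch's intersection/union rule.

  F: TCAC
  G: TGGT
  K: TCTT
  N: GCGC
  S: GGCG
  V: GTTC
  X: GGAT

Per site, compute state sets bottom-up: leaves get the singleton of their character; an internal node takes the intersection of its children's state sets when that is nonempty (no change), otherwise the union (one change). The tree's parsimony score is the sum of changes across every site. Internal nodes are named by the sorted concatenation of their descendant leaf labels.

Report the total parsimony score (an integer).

13

site 0, node FG: F={T} ∩ G={T} → {T} (+0)
site 0, node FGK: FG={T} ∩ K={T} → {T} (+0)
site 0, node SV: S={G} ∩ V={G} → {G} (+0)
site 0, node SVX: SV={G} ∩ X={G} → {G} (+0)
site 0, node FGKSVX: FGK={T} ∪ SVX={G} → {G,T} (+1)
site 0, node FGKNSVX: FGKSVX={G,T} ∩ N={G} → {G} (+0)
site 1, node FG: F={C} ∪ G={G} → {C,G} (+1)
site 1, node FGK: FG={C,G} ∩ K={C} → {C} (+0)
site 1, node SV: S={G} ∪ V={T} → {G,T} (+1)
site 1, node SVX: SV={G,T} ∩ X={G} → {G} (+0)
site 1, node FGKSVX: FGK={C} ∪ SVX={G} → {C,G} (+1)
site 1, node FGKNSVX: FGKSVX={C,G} ∩ N={C} → {C} (+0)
site 2, node FG: F={A} ∪ G={G} → {A,G} (+1)
site 2, node FGK: FG={A,G} ∪ K={T} → {A,G,T} (+1)
site 2, node SV: S={C} ∪ V={T} → {C,T} (+1)
site 2, node SVX: SV={C,T} ∪ X={A} → {A,C,T} (+1)
site 2, node FGKSVX: FGK={A,G,T} ∩ SVX={A,C,T} → {A,T} (+0)
site 2, node FGKNSVX: FGKSVX={A,T} ∪ N={G} → {A,G,T} (+1)
site 3, node FG: F={C} ∪ G={T} → {C,T} (+1)
site 3, node FGK: FG={C,T} ∩ K={T} → {T} (+0)
site 3, node SV: S={G} ∪ V={C} → {C,G} (+1)
site 3, node SVX: SV={C,G} ∪ X={T} → {C,G,T} (+1)
site 3, node FGKSVX: FGK={T} ∩ SVX={C,G,T} → {T} (+0)
site 3, node FGKNSVX: FGKSVX={T} ∪ N={C} → {C,T} (+1)
per-site changes: [1, 3, 5, 4]; total = 13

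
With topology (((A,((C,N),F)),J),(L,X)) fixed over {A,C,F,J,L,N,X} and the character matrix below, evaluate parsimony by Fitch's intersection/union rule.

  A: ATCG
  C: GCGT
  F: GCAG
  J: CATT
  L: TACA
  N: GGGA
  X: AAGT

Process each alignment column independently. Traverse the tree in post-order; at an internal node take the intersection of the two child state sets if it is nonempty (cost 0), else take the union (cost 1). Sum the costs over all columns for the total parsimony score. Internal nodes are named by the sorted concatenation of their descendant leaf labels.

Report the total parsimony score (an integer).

[col 0] CN: children C:{G}, N:{G} ∩→ {G}; cost 0
[col 0] CFN: children CN:{G}, F:{G} ∩→ {G}; cost 0
[col 0] ACFN: children A:{A}, CFN:{G} ∪→ {A,G}; cost 1
[col 0] ACFJN: children ACFN:{A,G}, J:{C} ∪→ {A,C,G}; cost 1
[col 0] LX: children L:{T}, X:{A} ∪→ {A,T}; cost 1
[col 0] ACFJLNX: children ACFJN:{A,C,G}, LX:{A,T} ∩→ {A}; cost 0
[col 1] CN: children C:{C}, N:{G} ∪→ {C,G}; cost 1
[col 1] CFN: children CN:{C,G}, F:{C} ∩→ {C}; cost 0
[col 1] ACFN: children A:{T}, CFN:{C} ∪→ {C,T}; cost 1
[col 1] ACFJN: children ACFN:{C,T}, J:{A} ∪→ {A,C,T}; cost 1
[col 1] LX: children L:{A}, X:{A} ∩→ {A}; cost 0
[col 1] ACFJLNX: children ACFJN:{A,C,T}, LX:{A} ∩→ {A}; cost 0
[col 2] CN: children C:{G}, N:{G} ∩→ {G}; cost 0
[col 2] CFN: children CN:{G}, F:{A} ∪→ {A,G}; cost 1
[col 2] ACFN: children A:{C}, CFN:{A,G} ∪→ {A,C,G}; cost 1
[col 2] ACFJN: children ACFN:{A,C,G}, J:{T} ∪→ {A,C,G,T}; cost 1
[col 2] LX: children L:{C}, X:{G} ∪→ {C,G}; cost 1
[col 2] ACFJLNX: children ACFJN:{A,C,G,T}, LX:{C,G} ∩→ {C,G}; cost 0
[col 3] CN: children C:{T}, N:{A} ∪→ {A,T}; cost 1
[col 3] CFN: children CN:{A,T}, F:{G} ∪→ {A,G,T}; cost 1
[col 3] ACFN: children A:{G}, CFN:{A,G,T} ∩→ {G}; cost 0
[col 3] ACFJN: children ACFN:{G}, J:{T} ∪→ {G,T}; cost 1
[col 3] LX: children L:{A}, X:{T} ∪→ {A,T}; cost 1
[col 3] ACFJLNX: children ACFJN:{G,T}, LX:{A,T} ∩→ {T}; cost 0
per-site changes: [3, 3, 4, 4]; total = 14

14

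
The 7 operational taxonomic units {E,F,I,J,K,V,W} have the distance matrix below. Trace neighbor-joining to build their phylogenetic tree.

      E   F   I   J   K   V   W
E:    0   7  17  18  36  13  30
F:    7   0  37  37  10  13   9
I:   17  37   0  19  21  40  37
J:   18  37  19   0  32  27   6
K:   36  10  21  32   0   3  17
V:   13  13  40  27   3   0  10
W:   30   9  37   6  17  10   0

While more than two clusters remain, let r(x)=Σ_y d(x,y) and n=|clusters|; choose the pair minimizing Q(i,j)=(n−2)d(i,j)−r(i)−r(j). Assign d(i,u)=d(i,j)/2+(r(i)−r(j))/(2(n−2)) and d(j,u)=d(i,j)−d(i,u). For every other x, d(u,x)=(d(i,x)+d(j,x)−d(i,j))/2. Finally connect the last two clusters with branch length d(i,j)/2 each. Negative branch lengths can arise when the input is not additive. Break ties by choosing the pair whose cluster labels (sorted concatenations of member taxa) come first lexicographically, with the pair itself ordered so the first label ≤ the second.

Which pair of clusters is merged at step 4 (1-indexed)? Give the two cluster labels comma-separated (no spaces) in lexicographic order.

iteration 1: select J,W (d=6, Q=-218); attach at lengths (6, 0); label the merged cluster JW
  updated: d(E,JW)=21, d(F,JW)=20, d(I,JW)=25, d(JW,K)=43/2, d(JW,V)=31/2
iteration 2: select E,I (d=17, Q=-166); attach at lengths (11/4, 57/4); label the merged cluster EI
  updated: d(EI,F)=27/2, d(EI,JW)=29/2, d(EI,K)=20, d(EI,V)=18
iteration 3: select K,V (d=3, Q=-95); attach at lengths (7/3, 2/3); label the merged cluster KV
  updated: d(EI,KV)=35/2, d(F,KV)=10, d(JW,KV)=17
iteration 4: select EI,JW (d=29/2, Q=-68); attach at lengths (23/4, 35/4); label the merged cluster EIJW
  updated: d(EIJW,F)=19/2, d(EIJW,KV)=10
iteration 5: select EIJW,F (d=19/2, Q=-59/2); attach at lengths (19/4, 19/4); label the merged cluster EFIJW
  updated: d(EFIJW,KV)=21/4
iteration 6: select EFIJW,KV (d=21/4); attach at lengths (21/8, 21/8); label the merged cluster EFIJKVW
final tree: ((((E:11/4,I:57/4):23/4,(J:6,W:0):35/4):19/4,F:19/4):21/8,(K:7/3,V:2/3):21/8)
total length: 221/4

EI,JW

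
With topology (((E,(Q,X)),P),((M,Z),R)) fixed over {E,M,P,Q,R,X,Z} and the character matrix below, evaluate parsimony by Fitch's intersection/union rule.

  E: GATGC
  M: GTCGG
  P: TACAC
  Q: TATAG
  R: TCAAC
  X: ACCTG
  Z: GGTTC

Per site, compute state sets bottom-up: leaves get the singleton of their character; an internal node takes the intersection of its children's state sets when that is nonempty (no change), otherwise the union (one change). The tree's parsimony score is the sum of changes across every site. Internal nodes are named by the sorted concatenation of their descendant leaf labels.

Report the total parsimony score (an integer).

17

[col 0] QX: children Q:{T}, X:{A} ∪→ {A,T}; cost 1
[col 0] EQX: children E:{G}, QX:{A,T} ∪→ {A,G,T}; cost 1
[col 0] EPQX: children EQX:{A,G,T}, P:{T} ∩→ {T}; cost 0
[col 0] MZ: children M:{G}, Z:{G} ∩→ {G}; cost 0
[col 0] MRZ: children MZ:{G}, R:{T} ∪→ {G,T}; cost 1
[col 0] EMPQRXZ: children EPQX:{T}, MRZ:{G,T} ∩→ {T}; cost 0
[col 1] QX: children Q:{A}, X:{C} ∪→ {A,C}; cost 1
[col 1] EQX: children E:{A}, QX:{A,C} ∩→ {A}; cost 0
[col 1] EPQX: children EQX:{A}, P:{A} ∩→ {A}; cost 0
[col 1] MZ: children M:{T}, Z:{G} ∪→ {G,T}; cost 1
[col 1] MRZ: children MZ:{G,T}, R:{C} ∪→ {C,G,T}; cost 1
[col 1] EMPQRXZ: children EPQX:{A}, MRZ:{C,G,T} ∪→ {A,C,G,T}; cost 1
[col 2] QX: children Q:{T}, X:{C} ∪→ {C,T}; cost 1
[col 2] EQX: children E:{T}, QX:{C,T} ∩→ {T}; cost 0
[col 2] EPQX: children EQX:{T}, P:{C} ∪→ {C,T}; cost 1
[col 2] MZ: children M:{C}, Z:{T} ∪→ {C,T}; cost 1
[col 2] MRZ: children MZ:{C,T}, R:{A} ∪→ {A,C,T}; cost 1
[col 2] EMPQRXZ: children EPQX:{C,T}, MRZ:{A,C,T} ∩→ {C,T}; cost 0
[col 3] QX: children Q:{A}, X:{T} ∪→ {A,T}; cost 1
[col 3] EQX: children E:{G}, QX:{A,T} ∪→ {A,G,T}; cost 1
[col 3] EPQX: children EQX:{A,G,T}, P:{A} ∩→ {A}; cost 0
[col 3] MZ: children M:{G}, Z:{T} ∪→ {G,T}; cost 1
[col 3] MRZ: children MZ:{G,T}, R:{A} ∪→ {A,G,T}; cost 1
[col 3] EMPQRXZ: children EPQX:{A}, MRZ:{A,G,T} ∩→ {A}; cost 0
[col 4] QX: children Q:{G}, X:{G} ∩→ {G}; cost 0
[col 4] EQX: children E:{C}, QX:{G} ∪→ {C,G}; cost 1
[col 4] EPQX: children EQX:{C,G}, P:{C} ∩→ {C}; cost 0
[col 4] MZ: children M:{G}, Z:{C} ∪→ {C,G}; cost 1
[col 4] MRZ: children MZ:{C,G}, R:{C} ∩→ {C}; cost 0
[col 4] EMPQRXZ: children EPQX:{C}, MRZ:{C} ∩→ {C}; cost 0
per-site changes: [3, 4, 4, 4, 2]; total = 17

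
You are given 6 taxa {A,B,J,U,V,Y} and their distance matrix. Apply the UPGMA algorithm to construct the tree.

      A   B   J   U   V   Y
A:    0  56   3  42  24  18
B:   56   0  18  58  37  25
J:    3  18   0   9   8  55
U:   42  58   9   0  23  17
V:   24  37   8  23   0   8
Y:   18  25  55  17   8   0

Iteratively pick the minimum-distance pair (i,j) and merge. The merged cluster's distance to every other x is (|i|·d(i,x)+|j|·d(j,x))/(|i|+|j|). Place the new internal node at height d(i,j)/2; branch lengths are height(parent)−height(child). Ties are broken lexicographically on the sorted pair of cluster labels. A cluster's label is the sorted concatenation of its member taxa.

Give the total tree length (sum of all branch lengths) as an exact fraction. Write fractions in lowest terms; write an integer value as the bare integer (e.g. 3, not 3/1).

step 1: merge (A,J) at d=3; branch lengths A→3/2, J→3/2; new cluster AJ
  updated: d(AJ,B)=37, d(AJ,U)=51/2, d(AJ,V)=16, d(AJ,Y)=73/2
step 2: merge (V,Y) at d=8; branch lengths V→4, Y→4; new cluster VY
  updated: d(AJ,VY)=105/4, d(B,VY)=31, d(U,VY)=20
step 3: merge (U,VY) at d=20; branch lengths U→10, VY→6; new cluster UVY
  updated: d(AJ,UVY)=26, d(B,UVY)=40
step 4: merge (AJ,UVY) at d=26; branch lengths AJ→23/2, UVY→3; new cluster AJUVY
  updated: d(AJUVY,B)=194/5
step 5: merge (AJUVY,B) at d=194/5; branch lengths AJUVY→32/5, B→97/5; new cluster ABJUVY
final tree: (((A:3/2,J:3/2):23/2,(U:10,(V:4,Y:4):6):3):32/5,B:97/5)
total length: 673/10

673/10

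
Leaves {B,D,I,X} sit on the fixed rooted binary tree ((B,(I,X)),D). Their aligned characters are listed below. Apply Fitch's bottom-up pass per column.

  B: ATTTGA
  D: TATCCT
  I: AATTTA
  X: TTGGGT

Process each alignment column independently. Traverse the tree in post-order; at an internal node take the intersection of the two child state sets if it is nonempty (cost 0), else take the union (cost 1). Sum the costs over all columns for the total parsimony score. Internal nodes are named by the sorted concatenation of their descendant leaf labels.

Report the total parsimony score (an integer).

[col 0] IX: children I:{A}, X:{T} ∪→ {A,T}; cost 1
[col 0] BIX: children B:{A}, IX:{A,T} ∩→ {A}; cost 0
[col 0] BDIX: children BIX:{A}, D:{T} ∪→ {A,T}; cost 1
[col 1] IX: children I:{A}, X:{T} ∪→ {A,T}; cost 1
[col 1] BIX: children B:{T}, IX:{A,T} ∩→ {T}; cost 0
[col 1] BDIX: children BIX:{T}, D:{A} ∪→ {A,T}; cost 1
[col 2] IX: children I:{T}, X:{G} ∪→ {G,T}; cost 1
[col 2] BIX: children B:{T}, IX:{G,T} ∩→ {T}; cost 0
[col 2] BDIX: children BIX:{T}, D:{T} ∩→ {T}; cost 0
[col 3] IX: children I:{T}, X:{G} ∪→ {G,T}; cost 1
[col 3] BIX: children B:{T}, IX:{G,T} ∩→ {T}; cost 0
[col 3] BDIX: children BIX:{T}, D:{C} ∪→ {C,T}; cost 1
[col 4] IX: children I:{T}, X:{G} ∪→ {G,T}; cost 1
[col 4] BIX: children B:{G}, IX:{G,T} ∩→ {G}; cost 0
[col 4] BDIX: children BIX:{G}, D:{C} ∪→ {C,G}; cost 1
[col 5] IX: children I:{A}, X:{T} ∪→ {A,T}; cost 1
[col 5] BIX: children B:{A}, IX:{A,T} ∩→ {A}; cost 0
[col 5] BDIX: children BIX:{A}, D:{T} ∪→ {A,T}; cost 1
per-site changes: [2, 2, 1, 2, 2, 2]; total = 11

11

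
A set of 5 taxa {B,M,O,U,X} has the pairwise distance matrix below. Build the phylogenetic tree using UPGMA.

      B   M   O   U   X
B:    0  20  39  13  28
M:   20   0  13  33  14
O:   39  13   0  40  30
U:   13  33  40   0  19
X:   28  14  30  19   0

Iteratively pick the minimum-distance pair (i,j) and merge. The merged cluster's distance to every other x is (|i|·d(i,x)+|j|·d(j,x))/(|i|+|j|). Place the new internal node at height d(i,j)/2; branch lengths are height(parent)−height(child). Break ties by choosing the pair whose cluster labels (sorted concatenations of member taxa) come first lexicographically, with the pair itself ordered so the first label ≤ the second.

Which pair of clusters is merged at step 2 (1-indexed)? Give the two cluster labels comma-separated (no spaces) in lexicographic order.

M,O

1. join B+U (d=13) ⇒ BU; edges |B|=13/2, |U|=13/2
  updated: d(BU,M)=53/2, d(BU,O)=79/2, d(BU,X)=47/2
2. join M+O (d=13) ⇒ MO; edges |M|=13/2, |O|=13/2
  updated: d(BU,MO)=33, d(MO,X)=22
3. join MO+X (d=22) ⇒ MOX; edges |MO|=9/2, |X|=11
  updated: d(BU,MOX)=179/6
4. join BU+MOX (d=179/6) ⇒ BMOUX; edges |BU|=101/12, |MOX|=47/12
final tree: ((B:13/2,U:13/2):101/12,((M:13/2,O:13/2):9/2,X:11):47/12)
total length: 323/6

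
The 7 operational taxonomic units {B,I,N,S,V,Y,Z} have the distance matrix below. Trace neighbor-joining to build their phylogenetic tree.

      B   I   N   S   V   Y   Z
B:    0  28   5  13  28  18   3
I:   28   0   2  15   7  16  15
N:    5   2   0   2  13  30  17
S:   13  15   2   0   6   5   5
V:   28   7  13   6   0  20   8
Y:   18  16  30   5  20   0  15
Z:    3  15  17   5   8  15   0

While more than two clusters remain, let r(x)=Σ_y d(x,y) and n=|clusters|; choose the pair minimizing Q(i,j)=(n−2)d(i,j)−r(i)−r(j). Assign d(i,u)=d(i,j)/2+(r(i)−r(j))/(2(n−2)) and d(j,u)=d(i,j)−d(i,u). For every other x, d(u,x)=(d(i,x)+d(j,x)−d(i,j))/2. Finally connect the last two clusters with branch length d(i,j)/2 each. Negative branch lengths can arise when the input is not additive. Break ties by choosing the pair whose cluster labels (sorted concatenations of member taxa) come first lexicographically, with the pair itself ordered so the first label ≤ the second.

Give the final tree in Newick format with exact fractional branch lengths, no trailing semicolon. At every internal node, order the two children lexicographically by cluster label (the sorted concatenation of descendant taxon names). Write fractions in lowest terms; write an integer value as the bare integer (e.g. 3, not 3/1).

((((B:47/10,Z:-17/10):25/4,((I:23/16,N:9/16):37/8,V:35/8):35/8):5/2,S:-47/16):127/32,Y:127/32)

iteration 1: select B,Z (d=3, Q=-143); attach at lengths (47/10, -17/10); label the merged cluster BZ
  updated: d(BZ,I)=20, d(BZ,N)=19/2, d(BZ,S)=15/2, d(BZ,V)=33/2, d(BZ,Y)=15
iteration 2: select I,N (d=2, Q=-217/2); attach at lengths (23/16, 9/16); label the merged cluster IN
  updated: d(BZ,IN)=55/4, d(IN,S)=15/2, d(IN,V)=9, d(IN,Y)=22
iteration 3: select IN,V (d=9, Q=-307/4); attach at lengths (37/8, 35/8); label the merged cluster INV
  updated: d(BZ,INV)=85/8, d(INV,S)=9/4, d(INV,Y)=33/2
iteration 4: select BZ,INV (d=85/8, Q=-165/4); attach at lengths (25/4, 35/8); label the merged cluster BINVZ
  updated: d(BINVZ,S)=-7/16, d(BINVZ,Y)=167/16
iteration 5: select BINVZ,S (d=-7/16, Q=-15); attach at lengths (5/2, -47/16); label the merged cluster BINSVZ
  updated: d(BINSVZ,Y)=127/16
iteration 6: select BINSVZ,Y (d=127/16); attach at lengths (127/32, 127/32); label the merged cluster BINSVYZ
final tree: ((((B:47/10,Z:-17/10):25/4,((I:23/16,N:9/16):37/8,V:35/8):35/8):5/2,S:-47/16):127/32,Y:127/32)
total length: 257/8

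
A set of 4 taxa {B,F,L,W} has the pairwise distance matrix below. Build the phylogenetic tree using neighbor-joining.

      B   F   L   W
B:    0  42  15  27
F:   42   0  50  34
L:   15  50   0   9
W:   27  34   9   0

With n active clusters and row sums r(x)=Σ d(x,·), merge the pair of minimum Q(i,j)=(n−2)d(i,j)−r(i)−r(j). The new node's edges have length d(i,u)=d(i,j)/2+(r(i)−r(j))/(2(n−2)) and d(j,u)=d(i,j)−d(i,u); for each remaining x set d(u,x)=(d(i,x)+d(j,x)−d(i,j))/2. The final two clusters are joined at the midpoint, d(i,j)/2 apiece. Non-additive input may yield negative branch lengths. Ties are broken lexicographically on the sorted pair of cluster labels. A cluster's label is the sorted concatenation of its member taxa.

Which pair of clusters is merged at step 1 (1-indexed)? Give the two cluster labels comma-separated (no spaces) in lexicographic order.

1. join B+L (d=15, Q=-128) ⇒ BL; edges |B|=10, |L|=5
  updated: d(BL,F)=77/2, d(BL,W)=21/2
2. join BL+F (d=77/2, Q=-83) ⇒ BFL; edges |BL|=15/2, |F|=31
  updated: d(BFL,W)=3
3. join BFL+W (d=3) ⇒ BFLW; edges |BFL|=3/2, |W|=3/2
final tree: (((B:10,L:5):15/2,F:31):3/2,W:3/2)
total length: 113/2

B,L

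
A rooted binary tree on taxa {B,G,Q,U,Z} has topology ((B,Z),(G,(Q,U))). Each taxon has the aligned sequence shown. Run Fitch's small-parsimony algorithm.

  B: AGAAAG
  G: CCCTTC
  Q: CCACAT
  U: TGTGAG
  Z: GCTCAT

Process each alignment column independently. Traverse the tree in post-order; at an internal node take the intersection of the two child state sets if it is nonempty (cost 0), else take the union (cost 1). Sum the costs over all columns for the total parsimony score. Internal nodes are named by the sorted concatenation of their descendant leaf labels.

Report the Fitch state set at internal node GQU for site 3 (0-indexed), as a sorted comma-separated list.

C,G,T

[col 0] BZ: children B:{A}, Z:{G} ∪→ {A,G}; cost 1
[col 0] QU: children Q:{C}, U:{T} ∪→ {C,T}; cost 1
[col 0] GQU: children G:{C}, QU:{C,T} ∩→ {C}; cost 0
[col 0] BGQUZ: children BZ:{A,G}, GQU:{C} ∪→ {A,C,G}; cost 1
[col 1] BZ: children B:{G}, Z:{C} ∪→ {C,G}; cost 1
[col 1] QU: children Q:{C}, U:{G} ∪→ {C,G}; cost 1
[col 1] GQU: children G:{C}, QU:{C,G} ∩→ {C}; cost 0
[col 1] BGQUZ: children BZ:{C,G}, GQU:{C} ∩→ {C}; cost 0
[col 2] BZ: children B:{A}, Z:{T} ∪→ {A,T}; cost 1
[col 2] QU: children Q:{A}, U:{T} ∪→ {A,T}; cost 1
[col 2] GQU: children G:{C}, QU:{A,T} ∪→ {A,C,T}; cost 1
[col 2] BGQUZ: children BZ:{A,T}, GQU:{A,C,T} ∩→ {A,T}; cost 0
[col 3] BZ: children B:{A}, Z:{C} ∪→ {A,C}; cost 1
[col 3] QU: children Q:{C}, U:{G} ∪→ {C,G}; cost 1
[col 3] GQU: children G:{T}, QU:{C,G} ∪→ {C,G,T}; cost 1
[col 3] BGQUZ: children BZ:{A,C}, GQU:{C,G,T} ∩→ {C}; cost 0
[col 4] BZ: children B:{A}, Z:{A} ∩→ {A}; cost 0
[col 4] QU: children Q:{A}, U:{A} ∩→ {A}; cost 0
[col 4] GQU: children G:{T}, QU:{A} ∪→ {A,T}; cost 1
[col 4] BGQUZ: children BZ:{A}, GQU:{A,T} ∩→ {A}; cost 0
[col 5] BZ: children B:{G}, Z:{T} ∪→ {G,T}; cost 1
[col 5] QU: children Q:{T}, U:{G} ∪→ {G,T}; cost 1
[col 5] GQU: children G:{C}, QU:{G,T} ∪→ {C,G,T}; cost 1
[col 5] BGQUZ: children BZ:{G,T}, GQU:{C,G,T} ∩→ {G,T}; cost 0
per-site changes: [3, 2, 3, 3, 1, 3]; total = 15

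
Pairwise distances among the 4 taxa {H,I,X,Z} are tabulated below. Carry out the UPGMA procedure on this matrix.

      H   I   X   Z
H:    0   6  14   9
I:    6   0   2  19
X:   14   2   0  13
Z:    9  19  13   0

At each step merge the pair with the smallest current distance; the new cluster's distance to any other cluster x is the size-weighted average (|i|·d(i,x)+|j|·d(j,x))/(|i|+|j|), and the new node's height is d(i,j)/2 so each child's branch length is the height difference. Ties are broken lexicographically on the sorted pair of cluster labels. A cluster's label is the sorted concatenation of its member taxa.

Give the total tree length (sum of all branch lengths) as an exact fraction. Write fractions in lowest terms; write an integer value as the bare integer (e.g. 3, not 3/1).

37/2

iteration 1: select I,X (d=2); attach at lengths (1, 1); label the merged cluster IX
  updated: d(H,IX)=10, d(IX,Z)=16
iteration 2: select H,Z (d=9); attach at lengths (9/2, 9/2); label the merged cluster HZ
  updated: d(HZ,IX)=13
iteration 3: select HZ,IX (d=13); attach at lengths (2, 11/2); label the merged cluster HIXZ
final tree: ((H:9/2,Z:9/2):2,(I:1,X:1):11/2)
total length: 37/2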